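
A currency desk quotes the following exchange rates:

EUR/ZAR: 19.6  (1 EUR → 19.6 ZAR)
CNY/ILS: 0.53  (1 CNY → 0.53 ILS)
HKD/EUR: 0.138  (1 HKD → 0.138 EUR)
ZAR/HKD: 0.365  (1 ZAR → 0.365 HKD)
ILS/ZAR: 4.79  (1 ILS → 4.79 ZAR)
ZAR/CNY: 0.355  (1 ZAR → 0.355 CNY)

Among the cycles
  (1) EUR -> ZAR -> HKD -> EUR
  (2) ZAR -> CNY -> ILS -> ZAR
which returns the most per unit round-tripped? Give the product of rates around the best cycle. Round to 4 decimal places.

(1) 19.6 × 0.365 × 0.138 = 0.98725
(2) 0.355 × 0.53 × 4.79 = 0.90124
Highest is cycle (1) at 0.9873 (≤1, no arbitrage).

0.9873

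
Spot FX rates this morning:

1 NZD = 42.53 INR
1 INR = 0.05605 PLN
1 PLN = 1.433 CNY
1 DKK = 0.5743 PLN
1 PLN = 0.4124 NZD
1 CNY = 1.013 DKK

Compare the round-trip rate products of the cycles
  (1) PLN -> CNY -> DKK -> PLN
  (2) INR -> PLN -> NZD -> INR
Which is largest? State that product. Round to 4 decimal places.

0.9831

(1) 1.433 × 1.013 × 0.5743 = 0.83367
(2) 0.05605 × 0.4124 × 42.53 = 0.98308
Highest is cycle (2) at 0.9831 (≤1, no arbitrage).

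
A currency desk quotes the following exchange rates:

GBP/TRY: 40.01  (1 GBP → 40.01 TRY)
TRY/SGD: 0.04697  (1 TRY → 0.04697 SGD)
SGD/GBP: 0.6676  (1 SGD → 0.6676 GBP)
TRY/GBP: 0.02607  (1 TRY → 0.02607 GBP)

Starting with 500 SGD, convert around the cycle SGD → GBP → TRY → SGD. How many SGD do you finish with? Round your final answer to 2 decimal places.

627.30

500 SGD × 0.6676 = 333.8 GBP
333.8 GBP × 40.01 = 13355.338 TRY
13355.338 TRY × 0.04697 = 627.30022586 SGD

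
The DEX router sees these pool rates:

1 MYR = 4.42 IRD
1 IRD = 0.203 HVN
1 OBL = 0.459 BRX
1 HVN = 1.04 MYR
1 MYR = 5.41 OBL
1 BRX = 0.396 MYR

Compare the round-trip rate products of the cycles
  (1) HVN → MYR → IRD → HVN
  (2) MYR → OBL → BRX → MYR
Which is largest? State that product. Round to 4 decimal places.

0.9833

(1) 1.04 × 4.42 × 0.203 = 0.93315
(2) 5.41 × 0.459 × 0.396 = 0.98334
Highest is cycle (2) at 0.9833 (≤1, no arbitrage).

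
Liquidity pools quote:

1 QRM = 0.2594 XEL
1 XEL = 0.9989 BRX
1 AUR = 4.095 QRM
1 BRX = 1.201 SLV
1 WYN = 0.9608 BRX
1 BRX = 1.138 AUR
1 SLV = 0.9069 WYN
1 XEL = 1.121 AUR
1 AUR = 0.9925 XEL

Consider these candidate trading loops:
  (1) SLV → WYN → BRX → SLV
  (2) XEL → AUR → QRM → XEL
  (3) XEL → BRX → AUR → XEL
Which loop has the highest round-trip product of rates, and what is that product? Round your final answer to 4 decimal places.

(1) 0.9069 × 0.9608 × 1.201 = 1.04649
(2) 1.121 × 4.095 × 0.2594 = 1.19077
(3) 0.9989 × 1.138 × 0.9925 = 1.12822
Highest is cycle (2) at 1.1908 (>1, arbitrage).

1.1908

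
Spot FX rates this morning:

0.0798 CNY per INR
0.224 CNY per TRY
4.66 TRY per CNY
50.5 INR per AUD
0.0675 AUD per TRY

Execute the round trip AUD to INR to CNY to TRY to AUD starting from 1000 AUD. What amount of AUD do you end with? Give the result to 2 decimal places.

1000 AUD × 50.5 = 50500 INR
50500 INR × 0.0798 = 4029.9 CNY
4029.9 CNY × 4.66 = 18779.334 TRY
18779.334 TRY × 0.0675 = 1267.605045 AUD

1267.61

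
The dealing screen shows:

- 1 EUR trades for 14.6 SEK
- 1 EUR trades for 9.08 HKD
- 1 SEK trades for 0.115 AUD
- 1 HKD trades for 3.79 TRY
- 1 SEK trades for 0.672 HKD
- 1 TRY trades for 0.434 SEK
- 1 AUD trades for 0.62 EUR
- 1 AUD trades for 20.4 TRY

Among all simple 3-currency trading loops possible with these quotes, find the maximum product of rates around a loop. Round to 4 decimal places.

1.1053

SEK→HKD→TRY→SEK: 0.672 × 3.79 × 0.434 = 1.10535
SEK→AUD→EUR→SEK: 0.115 × 0.62 × 14.6 = 1.04098
SEK→AUD→TRY→SEK: 0.115 × 20.4 × 0.434 = 1.01816
Maximum is SEK→HKD→TRY→SEK at 1.1053; arbitrage exists.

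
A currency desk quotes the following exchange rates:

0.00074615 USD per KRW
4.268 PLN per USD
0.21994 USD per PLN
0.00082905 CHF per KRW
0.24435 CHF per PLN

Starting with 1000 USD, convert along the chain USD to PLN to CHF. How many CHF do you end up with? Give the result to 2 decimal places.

1000 USD × 4.268 = 4268 PLN
4268 PLN × 0.24435 = 1042.8858 CHF

1042.89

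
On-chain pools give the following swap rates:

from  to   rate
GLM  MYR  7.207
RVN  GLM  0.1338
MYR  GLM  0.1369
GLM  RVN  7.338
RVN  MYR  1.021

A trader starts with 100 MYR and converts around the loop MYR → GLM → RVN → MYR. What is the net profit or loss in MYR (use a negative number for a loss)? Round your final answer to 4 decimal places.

2.5668

100 MYR × 0.1369 = 13.69 GLM
13.69 GLM × 7.338 = 100.45722 RVN
100.45722 RVN × 1.021 = 102.56682162 MYR
Net change: 102.56682162 − 100 = 2.56682162 MYR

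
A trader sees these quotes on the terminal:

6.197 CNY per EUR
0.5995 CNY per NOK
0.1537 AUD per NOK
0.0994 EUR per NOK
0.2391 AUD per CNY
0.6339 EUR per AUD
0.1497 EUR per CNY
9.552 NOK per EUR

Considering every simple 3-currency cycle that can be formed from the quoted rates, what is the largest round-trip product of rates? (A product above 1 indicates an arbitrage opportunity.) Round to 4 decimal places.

0.9393

EUR→CNY→AUD→EUR: 6.197 × 0.2391 × 0.6339 = 0.93925
EUR→NOK→AUD→EUR: 9.552 × 0.1537 × 0.6339 = 0.93066
EUR→NOK→CNY→EUR: 9.552 × 0.5995 × 0.1497 = 0.85725
Maximum is EUR→CNY→AUD→EUR at 0.9393; no arbitrage — every cycle loses value.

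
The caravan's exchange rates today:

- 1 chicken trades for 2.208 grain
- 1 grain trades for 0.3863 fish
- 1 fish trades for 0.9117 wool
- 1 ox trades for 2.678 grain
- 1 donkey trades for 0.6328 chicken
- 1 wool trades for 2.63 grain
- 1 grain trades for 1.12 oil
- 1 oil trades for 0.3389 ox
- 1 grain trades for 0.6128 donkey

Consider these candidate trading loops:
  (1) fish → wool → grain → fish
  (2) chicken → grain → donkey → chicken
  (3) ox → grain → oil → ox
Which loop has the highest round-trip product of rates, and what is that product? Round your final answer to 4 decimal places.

(1) 0.9117 × 2.63 × 0.3863 = 0.92626
(2) 2.208 × 0.6128 × 0.6328 = 0.85622
(3) 2.678 × 1.12 × 0.3389 = 1.01648
Highest is cycle (3) at 1.0165 (>1, arbitrage).

1.0165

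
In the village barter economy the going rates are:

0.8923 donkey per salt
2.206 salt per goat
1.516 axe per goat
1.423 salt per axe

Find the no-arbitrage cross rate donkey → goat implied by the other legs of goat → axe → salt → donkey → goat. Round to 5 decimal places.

0.51950

Known legs of the cycle: 1.516 × 1.423 × 0.8923 = 1.9249302364
For no arbitrage the full-cycle product must be 1, so the missing rate is 1 / 1.9249302364 ≈ 0.5194993.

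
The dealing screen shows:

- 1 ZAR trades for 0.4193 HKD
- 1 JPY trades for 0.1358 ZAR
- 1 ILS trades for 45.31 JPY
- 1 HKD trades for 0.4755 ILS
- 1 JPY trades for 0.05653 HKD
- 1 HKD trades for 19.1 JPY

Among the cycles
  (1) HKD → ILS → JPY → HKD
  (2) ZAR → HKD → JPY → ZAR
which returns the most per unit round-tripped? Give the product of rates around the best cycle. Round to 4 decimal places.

1.2179

(1) 0.4755 × 45.31 × 0.05653 = 1.21793
(2) 0.4193 × 19.1 × 0.1358 = 1.08757
Highest is cycle (1) at 1.2179 (>1, arbitrage).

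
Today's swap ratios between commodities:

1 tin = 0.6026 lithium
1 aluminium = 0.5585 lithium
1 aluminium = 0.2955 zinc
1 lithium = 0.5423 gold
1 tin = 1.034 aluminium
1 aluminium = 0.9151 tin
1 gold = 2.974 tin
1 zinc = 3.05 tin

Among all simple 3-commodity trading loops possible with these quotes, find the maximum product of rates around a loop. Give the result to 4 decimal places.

0.9719

lithium→gold→tin→lithium: 0.5423 × 2.974 × 0.6026 = 0.97187
zinc→tin→aluminium→zinc: 3.05 × 1.034 × 0.2955 = 0.93192
Maximum is lithium→gold→tin→lithium at 0.9719; no arbitrage — every cycle loses value.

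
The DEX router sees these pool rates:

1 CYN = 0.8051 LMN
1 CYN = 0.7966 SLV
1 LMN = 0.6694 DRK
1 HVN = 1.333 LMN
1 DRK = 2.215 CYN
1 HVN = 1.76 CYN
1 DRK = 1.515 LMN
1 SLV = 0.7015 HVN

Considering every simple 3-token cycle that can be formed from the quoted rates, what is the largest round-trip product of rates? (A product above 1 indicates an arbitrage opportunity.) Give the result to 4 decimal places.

1.1937

DRK→CYN→LMN→DRK: 2.215 × 0.8051 × 0.6694 = 1.19374
CYN→SLV→HVN→CYN: 0.7966 × 0.7015 × 1.76 = 0.98351
Maximum is DRK→CYN→LMN→DRK at 1.1937; arbitrage exists.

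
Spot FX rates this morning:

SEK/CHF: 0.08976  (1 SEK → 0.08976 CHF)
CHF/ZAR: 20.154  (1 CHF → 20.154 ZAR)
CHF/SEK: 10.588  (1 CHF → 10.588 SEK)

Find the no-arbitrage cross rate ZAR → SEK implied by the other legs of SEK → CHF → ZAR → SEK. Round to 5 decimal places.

Known legs of the cycle: 0.08976 × 20.154 = 1.80902304
For no arbitrage the full-cycle product must be 1, so the missing rate is 1 / 1.80902304 ≈ 0.5527846.

0.55278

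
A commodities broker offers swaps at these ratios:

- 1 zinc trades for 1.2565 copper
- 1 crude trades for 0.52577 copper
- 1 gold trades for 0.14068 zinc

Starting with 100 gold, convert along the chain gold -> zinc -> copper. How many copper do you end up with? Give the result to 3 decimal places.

17.676

100 gold × 0.14068 = 14.068 zinc
14.068 zinc × 1.2565 = 17.676442 copper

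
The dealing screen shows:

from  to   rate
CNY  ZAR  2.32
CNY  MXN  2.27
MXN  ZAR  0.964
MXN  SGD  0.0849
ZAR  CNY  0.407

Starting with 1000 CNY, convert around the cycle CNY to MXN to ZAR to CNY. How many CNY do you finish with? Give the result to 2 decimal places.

890.63

1000 CNY × 2.27 = 2270 MXN
2270 MXN × 0.964 = 2188.28 ZAR
2188.28 ZAR × 0.407 = 890.62996 CNY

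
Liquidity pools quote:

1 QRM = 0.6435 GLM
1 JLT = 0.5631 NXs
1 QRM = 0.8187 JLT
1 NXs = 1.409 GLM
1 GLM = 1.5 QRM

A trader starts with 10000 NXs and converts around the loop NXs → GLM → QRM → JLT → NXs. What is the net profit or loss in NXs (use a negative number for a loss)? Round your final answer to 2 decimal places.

10000 NXs × 1.409 = 14090 GLM
14090 GLM × 1.5 = 21135 QRM
21135 QRM × 0.8187 = 17303.2245 JLT
17303.2245 JLT × 0.5631 = 9743.44571595 NXs
Net change: 9743.44571595 − 10000 = -256.55428405 NXs

-256.55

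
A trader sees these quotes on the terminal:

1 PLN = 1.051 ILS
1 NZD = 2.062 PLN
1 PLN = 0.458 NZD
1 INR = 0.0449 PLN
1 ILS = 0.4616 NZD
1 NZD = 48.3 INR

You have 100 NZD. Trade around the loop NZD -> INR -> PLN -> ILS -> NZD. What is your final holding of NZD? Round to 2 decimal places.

105.21

100 NZD × 48.3 = 4830 INR
4830 INR × 0.0449 = 216.867 PLN
216.867 PLN × 1.051 = 227.927217 ILS
227.927217 ILS × 0.4616 = 105.2112033672 NZD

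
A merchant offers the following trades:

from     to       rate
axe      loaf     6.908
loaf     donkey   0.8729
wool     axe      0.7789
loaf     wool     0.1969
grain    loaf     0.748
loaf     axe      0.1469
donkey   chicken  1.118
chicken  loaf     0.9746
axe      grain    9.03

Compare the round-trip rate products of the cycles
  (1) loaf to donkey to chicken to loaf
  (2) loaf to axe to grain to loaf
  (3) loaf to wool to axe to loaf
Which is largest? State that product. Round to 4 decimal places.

(1) 0.8729 × 1.118 × 0.9746 = 0.95111
(2) 0.1469 × 9.03 × 0.748 = 0.99223
(3) 0.1969 × 0.7789 × 6.908 = 1.05945
Highest is cycle (3) at 1.0594 (>1, arbitrage).

1.0594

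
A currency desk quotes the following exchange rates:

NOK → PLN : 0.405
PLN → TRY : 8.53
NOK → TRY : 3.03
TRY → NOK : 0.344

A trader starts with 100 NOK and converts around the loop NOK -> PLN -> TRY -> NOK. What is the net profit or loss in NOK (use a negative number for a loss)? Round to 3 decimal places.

18.840

100 NOK × 0.405 = 40.5 PLN
40.5 PLN × 8.53 = 345.465 TRY
345.465 TRY × 0.344 = 118.83996 NOK
Net change: 118.83996 − 100 = 18.83996 NOK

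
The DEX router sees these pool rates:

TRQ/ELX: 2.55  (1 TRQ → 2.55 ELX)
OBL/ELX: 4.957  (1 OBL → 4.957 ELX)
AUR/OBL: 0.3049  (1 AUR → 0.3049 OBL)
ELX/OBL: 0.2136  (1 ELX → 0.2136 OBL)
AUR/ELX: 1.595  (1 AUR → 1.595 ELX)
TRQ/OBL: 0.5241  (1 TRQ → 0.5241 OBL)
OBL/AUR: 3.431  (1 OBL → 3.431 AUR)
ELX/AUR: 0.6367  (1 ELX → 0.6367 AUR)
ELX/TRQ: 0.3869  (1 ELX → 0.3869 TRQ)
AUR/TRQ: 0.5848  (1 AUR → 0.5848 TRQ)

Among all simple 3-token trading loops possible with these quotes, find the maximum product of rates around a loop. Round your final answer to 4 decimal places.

1.1689

OBL→AUR→ELX→OBL: 3.431 × 1.595 × 0.2136 = 1.16891
OBL→AUR→TRQ→OBL: 3.431 × 0.5848 × 0.5241 = 1.05158
OBL→ELX→TRQ→OBL: 4.957 × 0.3869 × 0.5241 = 1.00515
OBL→ELX→AUR→OBL: 4.957 × 0.6367 × 0.3049 = 0.96230
ELX→AUR→TRQ→ELX: 0.6367 × 0.5848 × 2.55 = 0.94947
Maximum is OBL→AUR→ELX→OBL at 1.1689; arbitrage exists.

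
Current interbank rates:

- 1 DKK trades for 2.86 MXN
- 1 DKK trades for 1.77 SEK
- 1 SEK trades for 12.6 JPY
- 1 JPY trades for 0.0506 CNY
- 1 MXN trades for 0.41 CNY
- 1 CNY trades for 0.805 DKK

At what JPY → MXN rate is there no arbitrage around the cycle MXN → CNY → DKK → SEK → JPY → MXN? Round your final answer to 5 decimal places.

0.13586

Known legs of the cycle: 0.41 × 0.805 × 1.77 × 12.6 = 7.3607751
For no arbitrage the full-cycle product must be 1, so the missing rate is 1 / 7.3607751 ≈ 0.1358553.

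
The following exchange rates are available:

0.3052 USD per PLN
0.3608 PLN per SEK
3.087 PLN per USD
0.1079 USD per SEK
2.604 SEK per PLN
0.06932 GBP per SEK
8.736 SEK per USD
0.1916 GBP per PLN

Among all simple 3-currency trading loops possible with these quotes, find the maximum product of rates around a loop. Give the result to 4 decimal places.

0.9620

SEK→PLN→USD→SEK: 0.3608 × 0.3052 × 8.736 = 0.96197
SEK→USD→PLN→SEK: 0.1079 × 3.087 × 2.604 = 0.86736
Maximum is SEK→PLN→USD→SEK at 0.9620; no arbitrage — every cycle loses value.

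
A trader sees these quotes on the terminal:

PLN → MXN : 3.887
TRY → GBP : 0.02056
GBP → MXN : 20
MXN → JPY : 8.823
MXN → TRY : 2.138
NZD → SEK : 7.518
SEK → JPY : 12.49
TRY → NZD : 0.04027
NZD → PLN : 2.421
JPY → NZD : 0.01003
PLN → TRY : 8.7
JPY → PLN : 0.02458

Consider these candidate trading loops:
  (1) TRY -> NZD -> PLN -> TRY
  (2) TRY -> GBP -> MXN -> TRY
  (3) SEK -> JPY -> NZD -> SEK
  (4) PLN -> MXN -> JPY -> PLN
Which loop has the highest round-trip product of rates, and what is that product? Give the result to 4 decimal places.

(1) 0.04027 × 2.421 × 8.7 = 0.84819
(2) 0.02056 × 20 × 2.138 = 0.87915
(3) 12.49 × 0.01003 × 7.518 = 0.94182
(4) 3.887 × 8.823 × 0.02458 = 0.84297
Highest is cycle (3) at 0.9418 (≤1, no arbitrage).

0.9418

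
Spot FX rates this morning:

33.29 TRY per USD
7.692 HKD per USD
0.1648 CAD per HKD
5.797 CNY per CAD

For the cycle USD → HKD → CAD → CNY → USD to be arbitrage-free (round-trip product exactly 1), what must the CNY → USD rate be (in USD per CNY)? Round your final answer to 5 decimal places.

Known legs of the cycle: 7.692 × 0.1648 × 5.797 = 7.3485183552
For no arbitrage the full-cycle product must be 1, so the missing rate is 1 / 7.3485183552 ≈ 0.1360819.

0.13608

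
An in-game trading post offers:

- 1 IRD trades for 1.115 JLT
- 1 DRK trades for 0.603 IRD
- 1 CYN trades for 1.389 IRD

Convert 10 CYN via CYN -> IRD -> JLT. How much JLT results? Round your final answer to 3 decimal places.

10 CYN × 1.389 = 13.89 IRD
13.89 IRD × 1.115 = 15.48735 JLT

15.487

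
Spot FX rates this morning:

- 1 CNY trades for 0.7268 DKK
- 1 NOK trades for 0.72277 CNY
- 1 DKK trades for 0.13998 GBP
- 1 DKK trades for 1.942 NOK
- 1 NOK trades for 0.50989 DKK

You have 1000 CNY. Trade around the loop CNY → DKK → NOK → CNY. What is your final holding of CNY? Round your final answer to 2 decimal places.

1000 CNY × 0.7268 = 726.8 DKK
726.8 DKK × 1.942 = 1411.4456 NOK
1411.4456 NOK × 0.72277 = 1020.150536312 CNY

1020.15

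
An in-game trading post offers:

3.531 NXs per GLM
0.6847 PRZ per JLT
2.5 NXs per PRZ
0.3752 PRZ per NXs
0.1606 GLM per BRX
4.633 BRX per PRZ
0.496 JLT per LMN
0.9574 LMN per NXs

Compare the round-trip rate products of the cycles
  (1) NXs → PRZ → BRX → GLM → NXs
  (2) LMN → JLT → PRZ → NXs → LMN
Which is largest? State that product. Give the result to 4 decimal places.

(1) 0.3752 × 4.633 × 0.1606 × 3.531 = 0.98575
(2) 0.496 × 0.6847 × 2.5 × 0.9574 = 0.81286
Highest is cycle (1) at 0.9858 (≤1, no arbitrage).

0.9858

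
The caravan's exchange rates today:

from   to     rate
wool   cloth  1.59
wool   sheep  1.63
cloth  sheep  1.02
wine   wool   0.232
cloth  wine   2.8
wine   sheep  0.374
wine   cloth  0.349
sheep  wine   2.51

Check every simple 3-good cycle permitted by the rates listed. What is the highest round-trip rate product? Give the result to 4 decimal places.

wool→cloth→wine→wool: 1.59 × 2.8 × 0.232 = 1.03286
wool→sheep→wine→wool: 1.63 × 2.51 × 0.232 = 0.94918
sheep→wine→cloth→sheep: 2.51 × 0.349 × 1.02 = 0.89351
Maximum is wool→cloth→wine→wool at 1.0329; arbitrage exists.

1.0329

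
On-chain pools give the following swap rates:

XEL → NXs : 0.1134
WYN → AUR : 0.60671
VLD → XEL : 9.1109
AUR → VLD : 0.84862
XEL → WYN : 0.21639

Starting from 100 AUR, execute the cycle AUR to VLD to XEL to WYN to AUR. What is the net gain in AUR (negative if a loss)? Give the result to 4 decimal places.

100 AUR × 0.84862 = 84.862 VLD
84.862 VLD × 9.1109 = 773.1691958 XEL
773.1691958 XEL × 0.21639 = 167.306082279162 WYN
167.306082279162 WYN × 0.60671 = 101.50627317959037702 AUR
Net change: 101.50627317959037702 − 100 = 1.50627317959037702 AUR

1.5063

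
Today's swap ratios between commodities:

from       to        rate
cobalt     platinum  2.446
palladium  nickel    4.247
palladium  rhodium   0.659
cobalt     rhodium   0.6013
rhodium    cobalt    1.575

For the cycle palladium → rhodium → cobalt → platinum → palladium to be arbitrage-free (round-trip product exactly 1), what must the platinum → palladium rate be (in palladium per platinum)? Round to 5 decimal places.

0.39389

Known legs of the cycle: 0.659 × 1.575 × 2.446 = 2.53876455
For no arbitrage the full-cycle product must be 1, so the missing rate is 1 / 2.53876455 ≈ 0.3938924.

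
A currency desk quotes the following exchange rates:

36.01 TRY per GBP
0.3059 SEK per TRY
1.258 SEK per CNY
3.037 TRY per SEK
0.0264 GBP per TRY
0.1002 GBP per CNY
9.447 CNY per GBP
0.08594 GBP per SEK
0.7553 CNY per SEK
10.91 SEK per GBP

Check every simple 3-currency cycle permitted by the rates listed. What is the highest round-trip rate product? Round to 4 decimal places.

1.0213

SEK→GBP→CNY→SEK: 0.08594 × 9.447 × 1.258 = 1.02134
SEK→GBP→TRY→SEK: 0.08594 × 36.01 × 0.3059 = 0.94667
SEK→TRY→GBP→SEK: 3.037 × 0.0264 × 10.91 = 0.87473
SEK→CNY→GBP→SEK: 0.7553 × 0.1002 × 10.91 = 0.82568
Maximum is SEK→GBP→CNY→SEK at 1.0213; arbitrage exists.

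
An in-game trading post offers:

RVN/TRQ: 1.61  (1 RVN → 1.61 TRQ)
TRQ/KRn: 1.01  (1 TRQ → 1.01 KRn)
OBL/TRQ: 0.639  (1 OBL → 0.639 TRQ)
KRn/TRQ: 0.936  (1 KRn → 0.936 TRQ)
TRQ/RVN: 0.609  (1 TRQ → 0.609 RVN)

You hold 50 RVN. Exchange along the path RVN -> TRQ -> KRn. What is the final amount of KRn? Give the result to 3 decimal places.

50 RVN × 1.61 = 80.5 TRQ
80.5 TRQ × 1.01 = 81.305 KRn

81.305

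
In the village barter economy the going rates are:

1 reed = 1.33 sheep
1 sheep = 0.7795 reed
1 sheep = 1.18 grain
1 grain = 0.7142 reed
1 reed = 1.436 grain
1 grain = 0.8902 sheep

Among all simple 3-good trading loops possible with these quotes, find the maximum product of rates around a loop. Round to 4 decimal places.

sheep→grain→reed→sheep: 1.18 × 0.7142 × 1.33 = 1.12087
sheep→reed→grain→sheep: 0.7795 × 1.436 × 0.8902 = 0.99646
Maximum is sheep→grain→reed→sheep at 1.1209; arbitrage exists.

1.1209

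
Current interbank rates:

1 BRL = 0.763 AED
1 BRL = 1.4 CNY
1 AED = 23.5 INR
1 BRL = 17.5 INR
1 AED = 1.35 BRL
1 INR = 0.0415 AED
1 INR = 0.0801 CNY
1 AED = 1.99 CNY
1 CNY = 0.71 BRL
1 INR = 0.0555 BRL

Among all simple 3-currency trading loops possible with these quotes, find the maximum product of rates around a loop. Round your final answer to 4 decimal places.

CNY→BRL→AED→CNY: 0.71 × 0.763 × 1.99 = 1.07804
INR→CNY→BRL→INR: 0.0801 × 0.71 × 17.5 = 0.99524
INR→BRL→AED→INR: 0.0555 × 0.763 × 23.5 = 0.99514
INR→AED→BRL→INR: 0.0415 × 1.35 × 17.5 = 0.98044
Maximum is CNY→BRL→AED→CNY at 1.0780; arbitrage exists.

1.0780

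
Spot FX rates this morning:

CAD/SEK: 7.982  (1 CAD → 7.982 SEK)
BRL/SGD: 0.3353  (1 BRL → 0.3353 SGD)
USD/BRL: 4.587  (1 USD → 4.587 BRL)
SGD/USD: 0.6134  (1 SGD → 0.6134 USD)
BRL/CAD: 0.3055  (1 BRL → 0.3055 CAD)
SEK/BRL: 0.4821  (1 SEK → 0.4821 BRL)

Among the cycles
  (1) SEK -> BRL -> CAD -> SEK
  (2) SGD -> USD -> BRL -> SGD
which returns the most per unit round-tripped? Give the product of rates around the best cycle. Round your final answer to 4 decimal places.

(1) 0.4821 × 0.3055 × 7.982 = 1.17560
(2) 0.6134 × 4.587 × 0.3353 = 0.94342
Highest is cycle (1) at 1.1756 (>1, arbitrage).

1.1756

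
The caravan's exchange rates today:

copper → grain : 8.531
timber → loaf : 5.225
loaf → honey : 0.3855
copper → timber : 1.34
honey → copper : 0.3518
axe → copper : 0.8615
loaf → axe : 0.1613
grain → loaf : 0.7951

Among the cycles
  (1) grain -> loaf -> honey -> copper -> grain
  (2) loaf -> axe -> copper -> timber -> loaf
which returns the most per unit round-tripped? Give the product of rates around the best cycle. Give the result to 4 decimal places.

0.9729

(1) 0.7951 × 0.3855 × 0.3518 × 8.531 = 0.91990
(2) 0.1613 × 0.8615 × 1.34 × 5.225 = 0.97293
Highest is cycle (2) at 0.9729 (≤1, no arbitrage).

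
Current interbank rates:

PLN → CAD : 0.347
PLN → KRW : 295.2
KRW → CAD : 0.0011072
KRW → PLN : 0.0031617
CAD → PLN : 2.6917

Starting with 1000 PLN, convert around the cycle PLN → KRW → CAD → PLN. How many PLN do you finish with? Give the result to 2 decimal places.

1000 PLN × 295.2 = 295200 KRW
295200 KRW × 0.0011072 = 326.84544 CAD
326.84544 CAD × 2.6917 = 879.769870848 PLN

879.77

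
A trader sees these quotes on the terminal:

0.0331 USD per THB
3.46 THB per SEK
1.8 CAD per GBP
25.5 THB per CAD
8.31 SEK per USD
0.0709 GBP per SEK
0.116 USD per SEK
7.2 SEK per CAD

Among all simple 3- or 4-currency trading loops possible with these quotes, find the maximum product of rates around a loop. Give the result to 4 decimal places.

SEK→THB→USD→SEK: 3.46 × 0.0331 × 8.31 = 0.95171
SEK→GBP→CAD→SEK: 0.0709 × 1.8 × 7.2 = 0.91886
Maximum is SEK→THB→USD→SEK at 0.9517; no arbitrage — every cycle loses value.

0.9517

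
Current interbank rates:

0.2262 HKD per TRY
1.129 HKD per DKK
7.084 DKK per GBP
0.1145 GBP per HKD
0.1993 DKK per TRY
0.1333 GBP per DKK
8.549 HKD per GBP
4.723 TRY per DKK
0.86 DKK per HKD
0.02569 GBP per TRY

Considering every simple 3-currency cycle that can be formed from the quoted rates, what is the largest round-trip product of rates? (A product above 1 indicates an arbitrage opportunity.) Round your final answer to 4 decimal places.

DKK→GBP→HKD→DKK: 0.1333 × 8.549 × 0.86 = 0.98004
TRY→HKD→DKK→TRY: 0.2262 × 0.86 × 4.723 = 0.91877
DKK→HKD→GBP→DKK: 1.129 × 0.1145 × 7.084 = 0.91575
TRY→GBP→DKK→TRY: 0.02569 × 7.084 × 4.723 = 0.85953
Maximum is DKK→GBP→HKD→DKK at 0.9800; no arbitrage — every cycle loses value.

0.9800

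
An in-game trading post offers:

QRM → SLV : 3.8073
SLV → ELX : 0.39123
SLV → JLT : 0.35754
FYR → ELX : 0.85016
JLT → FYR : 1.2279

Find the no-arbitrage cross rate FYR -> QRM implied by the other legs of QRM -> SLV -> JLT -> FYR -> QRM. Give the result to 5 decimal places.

0.59827

Known legs of the cycle: 3.8073 × 0.35754 × 1.2279 = 1.6714936613718
For no arbitrage the full-cycle product must be 1, so the missing rate is 1 / 1.6714936613718 ≈ 0.5982673.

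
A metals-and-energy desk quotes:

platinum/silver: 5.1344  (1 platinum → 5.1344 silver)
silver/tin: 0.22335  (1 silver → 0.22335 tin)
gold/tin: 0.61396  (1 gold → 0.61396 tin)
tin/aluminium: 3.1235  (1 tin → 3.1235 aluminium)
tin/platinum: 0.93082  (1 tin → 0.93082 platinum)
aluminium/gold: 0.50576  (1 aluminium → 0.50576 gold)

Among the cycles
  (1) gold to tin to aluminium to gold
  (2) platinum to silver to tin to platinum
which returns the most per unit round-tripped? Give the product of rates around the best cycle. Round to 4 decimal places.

1.0674

(1) 0.61396 × 3.1235 × 0.50576 = 0.96990
(2) 5.1344 × 0.22335 × 0.93082 = 1.06743
Highest is cycle (2) at 1.0674 (>1, arbitrage).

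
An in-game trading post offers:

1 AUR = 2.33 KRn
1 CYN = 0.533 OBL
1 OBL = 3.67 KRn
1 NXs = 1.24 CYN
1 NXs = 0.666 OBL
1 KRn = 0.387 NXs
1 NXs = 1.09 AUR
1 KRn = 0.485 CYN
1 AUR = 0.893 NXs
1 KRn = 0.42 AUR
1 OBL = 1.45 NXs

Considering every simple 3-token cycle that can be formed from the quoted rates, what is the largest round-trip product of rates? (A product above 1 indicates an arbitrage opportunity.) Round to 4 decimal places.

AUR→KRn→NXs→AUR: 2.33 × 0.387 × 1.09 = 0.98286
OBL→NXs→CYN→OBL: 1.45 × 1.24 × 0.533 = 0.95833
OBL→KRn→CYN→OBL: 3.67 × 0.485 × 0.533 = 0.94871
OBL→KRn→NXs→OBL: 3.67 × 0.387 × 0.666 = 0.94591
Maximum is AUR→KRn→NXs→AUR at 0.9829; no arbitrage — every cycle loses value.

0.9829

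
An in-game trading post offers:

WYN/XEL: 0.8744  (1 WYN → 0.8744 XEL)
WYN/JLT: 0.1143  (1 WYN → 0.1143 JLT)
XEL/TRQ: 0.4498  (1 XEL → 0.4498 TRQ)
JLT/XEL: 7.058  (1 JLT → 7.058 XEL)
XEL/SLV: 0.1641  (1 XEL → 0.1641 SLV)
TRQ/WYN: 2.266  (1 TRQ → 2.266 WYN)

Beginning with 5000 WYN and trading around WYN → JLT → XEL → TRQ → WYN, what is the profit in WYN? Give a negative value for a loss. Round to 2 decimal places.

-888.72

5000 WYN × 0.1143 = 571.5 JLT
571.5 JLT × 7.058 = 4033.647 XEL
4033.647 XEL × 0.4498 = 1814.3344206 TRQ
1814.3344206 TRQ × 2.266 = 4111.2817970796 WYN
Net change: 4111.2817970796 − 5000 = -888.7182029204 WYN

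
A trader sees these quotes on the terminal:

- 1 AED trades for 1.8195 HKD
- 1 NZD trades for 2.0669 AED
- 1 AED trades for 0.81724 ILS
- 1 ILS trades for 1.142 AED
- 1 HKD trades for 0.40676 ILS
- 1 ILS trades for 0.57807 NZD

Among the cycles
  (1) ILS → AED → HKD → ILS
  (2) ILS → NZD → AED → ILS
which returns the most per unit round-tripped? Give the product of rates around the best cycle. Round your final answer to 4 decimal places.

0.9764

(1) 1.142 × 1.8195 × 0.40676 = 0.84519
(2) 0.57807 × 2.0669 × 0.81724 = 0.97645
Highest is cycle (2) at 0.9764 (≤1, no arbitrage).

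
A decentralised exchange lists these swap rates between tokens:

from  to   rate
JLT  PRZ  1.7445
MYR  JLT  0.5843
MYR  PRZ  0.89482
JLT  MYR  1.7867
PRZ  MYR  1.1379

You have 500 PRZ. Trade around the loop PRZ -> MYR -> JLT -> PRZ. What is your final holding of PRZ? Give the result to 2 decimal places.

579.94

500 PRZ × 1.1379 = 568.95 MYR
568.95 MYR × 0.5843 = 332.437485 JLT
332.437485 JLT × 1.7445 = 579.9371925825 PRZ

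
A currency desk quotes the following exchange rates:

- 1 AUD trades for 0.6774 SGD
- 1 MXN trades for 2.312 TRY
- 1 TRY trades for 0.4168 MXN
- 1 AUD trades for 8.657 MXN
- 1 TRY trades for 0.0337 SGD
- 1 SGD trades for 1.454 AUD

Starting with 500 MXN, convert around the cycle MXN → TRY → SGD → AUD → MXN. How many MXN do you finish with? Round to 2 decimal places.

490.37

500 MXN × 2.312 = 1156 TRY
1156 TRY × 0.0337 = 38.9572 SGD
38.9572 SGD × 1.454 = 56.6437688 AUD
56.6437688 AUD × 8.657 = 490.3651065016 MXN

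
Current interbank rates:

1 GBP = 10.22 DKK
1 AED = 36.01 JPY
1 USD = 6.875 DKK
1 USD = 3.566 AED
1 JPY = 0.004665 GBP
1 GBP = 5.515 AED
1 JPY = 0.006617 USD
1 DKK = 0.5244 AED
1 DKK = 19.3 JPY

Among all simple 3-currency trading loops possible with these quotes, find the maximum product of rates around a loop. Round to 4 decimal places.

0.9264

JPY→GBP→AED→JPY: 0.004665 × 5.515 × 36.01 = 0.92645
JPY→GBP→DKK→JPY: 0.004665 × 10.22 × 19.3 = 0.92015
JPY→USD→DKK→JPY: 0.006617 × 6.875 × 19.3 = 0.87799
JPY→USD→AED→JPY: 0.006617 × 3.566 × 36.01 = 0.84970
Maximum is JPY→GBP→AED→JPY at 0.9264; no arbitrage — every cycle loses value.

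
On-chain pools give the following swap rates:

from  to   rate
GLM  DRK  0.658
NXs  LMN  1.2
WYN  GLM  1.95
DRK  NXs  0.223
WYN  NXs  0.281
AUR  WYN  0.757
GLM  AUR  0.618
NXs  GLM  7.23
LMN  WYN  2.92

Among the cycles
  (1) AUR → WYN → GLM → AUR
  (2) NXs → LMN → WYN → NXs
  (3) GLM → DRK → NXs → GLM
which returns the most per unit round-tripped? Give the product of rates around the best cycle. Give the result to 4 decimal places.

(1) 0.757 × 1.95 × 0.618 = 0.91226
(2) 1.2 × 2.92 × 0.281 = 0.98462
(3) 0.658 × 0.223 × 7.23 = 1.06089
Highest is cycle (3) at 1.0609 (>1, arbitrage).

1.0609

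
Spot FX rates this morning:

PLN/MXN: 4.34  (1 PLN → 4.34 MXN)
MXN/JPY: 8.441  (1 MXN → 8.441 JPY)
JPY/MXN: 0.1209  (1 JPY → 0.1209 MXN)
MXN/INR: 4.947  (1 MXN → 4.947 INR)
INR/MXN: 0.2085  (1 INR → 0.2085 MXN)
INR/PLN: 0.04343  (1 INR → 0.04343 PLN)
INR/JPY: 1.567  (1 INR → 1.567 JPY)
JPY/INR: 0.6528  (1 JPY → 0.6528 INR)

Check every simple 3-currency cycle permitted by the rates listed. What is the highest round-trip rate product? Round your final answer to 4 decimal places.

1.1489

INR→MXN→JPY→INR: 0.2085 × 8.441 × 0.6528 = 1.14889
INR→JPY→MXN→INR: 1.567 × 0.1209 × 4.947 = 0.93721
INR→PLN→MXN→INR: 0.04343 × 4.34 × 4.947 = 0.93244
Maximum is INR→MXN→JPY→INR at 1.1489; arbitrage exists.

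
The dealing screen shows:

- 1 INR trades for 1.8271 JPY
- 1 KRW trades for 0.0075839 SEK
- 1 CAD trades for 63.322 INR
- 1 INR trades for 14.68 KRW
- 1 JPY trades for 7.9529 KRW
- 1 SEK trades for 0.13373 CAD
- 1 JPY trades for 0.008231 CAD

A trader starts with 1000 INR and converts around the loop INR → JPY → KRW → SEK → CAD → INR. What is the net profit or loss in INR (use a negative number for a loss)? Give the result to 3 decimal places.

-66.823

1000 INR × 1.8271 = 1827.1 JPY
1827.1 JPY × 7.9529 = 14530.74359 KRW
14530.74359 KRW × 0.0075839 = 110.199706312201 SEK
110.199706312201 SEK × 0.13373 = 14.73700672513063973 CAD
14.73700672513063973 CAD × 63.322 = 933.17673984872236898306 INR
Net change: 933.17673984872236898306 − 1000 = -66.82326015127763101694 INR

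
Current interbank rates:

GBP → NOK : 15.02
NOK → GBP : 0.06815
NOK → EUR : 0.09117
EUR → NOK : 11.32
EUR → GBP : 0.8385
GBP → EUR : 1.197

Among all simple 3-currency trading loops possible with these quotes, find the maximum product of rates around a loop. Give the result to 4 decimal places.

1.1482

NOK→EUR→GBP→NOK: 0.09117 × 0.8385 × 15.02 = 1.14822
NOK→GBP→EUR→NOK: 0.06815 × 1.197 × 11.32 = 0.92344
Maximum is NOK→EUR→GBP→NOK at 1.1482; arbitrage exists.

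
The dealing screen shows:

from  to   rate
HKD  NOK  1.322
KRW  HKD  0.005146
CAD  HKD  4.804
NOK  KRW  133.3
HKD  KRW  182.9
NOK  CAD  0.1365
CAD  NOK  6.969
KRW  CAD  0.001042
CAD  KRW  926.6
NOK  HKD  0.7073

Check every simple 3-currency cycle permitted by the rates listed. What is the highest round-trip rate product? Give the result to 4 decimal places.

NOK→KRW→CAD→NOK: 133.3 × 0.001042 × 6.969 = 0.96798
CAD→HKD→KRW→CAD: 4.804 × 182.9 × 0.001042 = 0.91555
NOK→KRW→HKD→NOK: 133.3 × 0.005146 × 1.322 = 0.90684
NOK→CAD→HKD→NOK: 0.1365 × 4.804 × 1.322 = 0.86690
Maximum is NOK→KRW→CAD→NOK at 0.9680; no arbitrage — every cycle loses value.

0.9680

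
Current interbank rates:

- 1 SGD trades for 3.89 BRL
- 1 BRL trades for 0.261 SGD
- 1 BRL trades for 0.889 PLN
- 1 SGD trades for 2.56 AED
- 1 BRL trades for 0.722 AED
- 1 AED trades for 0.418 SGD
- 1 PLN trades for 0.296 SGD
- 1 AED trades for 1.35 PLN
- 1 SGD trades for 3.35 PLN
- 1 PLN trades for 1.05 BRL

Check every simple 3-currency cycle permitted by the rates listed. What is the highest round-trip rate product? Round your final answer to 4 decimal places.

1.1740

SGD→BRL→AED→SGD: 3.89 × 0.722 × 0.418 = 1.17399
SGD→BRL→PLN→SGD: 3.89 × 0.889 × 0.296 = 1.02363
BRL→AED→PLN→BRL: 0.722 × 1.35 × 1.05 = 1.02344
SGD→AED→PLN→SGD: 2.56 × 1.35 × 0.296 = 1.02298
SGD→PLN→BRL→SGD: 3.35 × 1.05 × 0.261 = 0.91807
Maximum is SGD→BRL→AED→SGD at 1.1740; arbitrage exists.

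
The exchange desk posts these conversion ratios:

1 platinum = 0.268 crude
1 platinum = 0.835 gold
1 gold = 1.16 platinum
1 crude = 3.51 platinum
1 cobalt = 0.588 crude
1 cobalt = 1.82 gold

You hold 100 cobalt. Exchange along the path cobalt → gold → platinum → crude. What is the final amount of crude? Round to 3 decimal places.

56.580

100 cobalt × 1.82 = 182 gold
182 gold × 1.16 = 211.12 platinum
211.12 platinum × 0.268 = 56.58016 crude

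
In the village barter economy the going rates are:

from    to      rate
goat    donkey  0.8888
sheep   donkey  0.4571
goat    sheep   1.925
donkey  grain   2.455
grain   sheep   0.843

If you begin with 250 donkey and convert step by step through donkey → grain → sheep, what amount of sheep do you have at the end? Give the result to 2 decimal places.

517.39

250 donkey × 2.455 = 613.75 grain
613.75 grain × 0.843 = 517.39125 sheep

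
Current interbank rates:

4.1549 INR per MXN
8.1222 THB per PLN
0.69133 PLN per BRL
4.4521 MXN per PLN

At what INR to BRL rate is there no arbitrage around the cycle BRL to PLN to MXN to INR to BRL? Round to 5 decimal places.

Known legs of the cycle: 0.69133 × 4.4521 × 4.1549 = 12.7882432803857
For no arbitrage the full-cycle product must be 1, so the missing rate is 1 / 12.7882432803857 ≈ 0.0781968.

0.07820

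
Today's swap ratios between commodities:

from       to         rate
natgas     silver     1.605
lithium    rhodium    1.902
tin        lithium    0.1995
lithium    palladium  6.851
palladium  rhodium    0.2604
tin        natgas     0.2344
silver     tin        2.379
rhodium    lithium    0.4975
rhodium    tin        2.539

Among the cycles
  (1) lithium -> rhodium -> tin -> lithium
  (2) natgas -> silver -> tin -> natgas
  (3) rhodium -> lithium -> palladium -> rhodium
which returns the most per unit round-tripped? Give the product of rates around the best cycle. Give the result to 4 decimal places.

(1) 1.902 × 2.539 × 0.1995 = 0.96342
(2) 1.605 × 2.379 × 0.2344 = 0.89501
(3) 0.4975 × 6.851 × 0.2604 = 0.88754
Highest is cycle (1) at 0.9634 (≤1, no arbitrage).

0.9634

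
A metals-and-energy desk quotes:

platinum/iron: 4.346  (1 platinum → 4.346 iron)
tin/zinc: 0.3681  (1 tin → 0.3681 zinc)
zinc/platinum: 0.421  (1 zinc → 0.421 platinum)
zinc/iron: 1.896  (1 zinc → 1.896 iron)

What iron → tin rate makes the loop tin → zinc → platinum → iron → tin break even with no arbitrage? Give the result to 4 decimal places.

Known legs of the cycle: 0.3681 × 0.421 × 4.346 = 0.6735000546
For no arbitrage the full-cycle product must be 1, so the missing rate is 1 / 0.6735000546 ≈ 1.484781.

1.4848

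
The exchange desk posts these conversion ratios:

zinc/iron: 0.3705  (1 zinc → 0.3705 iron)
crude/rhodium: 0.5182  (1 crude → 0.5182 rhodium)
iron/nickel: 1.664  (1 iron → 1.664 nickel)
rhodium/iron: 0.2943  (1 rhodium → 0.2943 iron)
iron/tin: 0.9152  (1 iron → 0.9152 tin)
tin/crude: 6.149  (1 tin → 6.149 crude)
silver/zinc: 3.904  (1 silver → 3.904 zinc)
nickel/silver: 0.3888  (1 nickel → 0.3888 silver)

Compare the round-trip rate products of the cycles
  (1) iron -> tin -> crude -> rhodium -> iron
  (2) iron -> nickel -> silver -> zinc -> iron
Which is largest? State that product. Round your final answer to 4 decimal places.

(1) 0.9152 × 6.149 × 0.5182 × 0.2943 = 0.85824
(2) 1.664 × 0.3888 × 3.904 × 0.3705 = 0.93579
Highest is cycle (2) at 0.9358 (≤1, no arbitrage).

0.9358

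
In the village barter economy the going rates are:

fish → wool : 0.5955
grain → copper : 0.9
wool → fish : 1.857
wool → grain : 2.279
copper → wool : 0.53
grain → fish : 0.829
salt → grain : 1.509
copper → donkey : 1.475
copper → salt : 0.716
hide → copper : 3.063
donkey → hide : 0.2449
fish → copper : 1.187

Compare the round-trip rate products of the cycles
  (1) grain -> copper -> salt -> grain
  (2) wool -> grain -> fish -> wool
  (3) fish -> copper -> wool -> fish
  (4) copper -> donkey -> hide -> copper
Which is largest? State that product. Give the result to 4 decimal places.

1.1683

(1) 0.9 × 0.716 × 1.509 = 0.97240
(2) 2.279 × 0.829 × 0.5955 = 1.12507
(3) 1.187 × 0.53 × 1.857 = 1.16826
(4) 1.475 × 0.2449 × 3.063 = 1.10644
Highest is cycle (3) at 1.1683 (>1, arbitrage).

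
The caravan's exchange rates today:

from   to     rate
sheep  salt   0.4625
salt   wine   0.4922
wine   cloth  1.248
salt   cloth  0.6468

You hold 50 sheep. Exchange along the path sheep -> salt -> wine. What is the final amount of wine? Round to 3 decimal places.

11.382

50 sheep × 0.4625 = 23.125 salt
23.125 salt × 0.4922 = 11.382125 wine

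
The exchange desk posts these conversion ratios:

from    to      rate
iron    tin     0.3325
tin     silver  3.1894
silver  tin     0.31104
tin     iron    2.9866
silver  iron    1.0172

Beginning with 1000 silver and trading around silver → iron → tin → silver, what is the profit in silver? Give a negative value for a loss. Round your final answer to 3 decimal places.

78.716

1000 silver × 1.0172 = 1017.2 iron
1017.2 iron × 0.3325 = 338.219 tin
338.219 tin × 3.1894 = 1078.7156786 silver
Net change: 1078.7156786 − 1000 = 78.7156786 silver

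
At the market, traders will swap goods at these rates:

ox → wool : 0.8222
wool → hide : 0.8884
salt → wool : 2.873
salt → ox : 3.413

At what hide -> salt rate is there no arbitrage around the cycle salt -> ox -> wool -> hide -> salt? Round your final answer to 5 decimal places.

0.40112

Known legs of the cycle: 3.413 × 0.8222 × 0.8884 = 2.49300018424
For no arbitrage the full-cycle product must be 1, so the missing rate is 1 / 2.49300018424 ≈ 0.4011231.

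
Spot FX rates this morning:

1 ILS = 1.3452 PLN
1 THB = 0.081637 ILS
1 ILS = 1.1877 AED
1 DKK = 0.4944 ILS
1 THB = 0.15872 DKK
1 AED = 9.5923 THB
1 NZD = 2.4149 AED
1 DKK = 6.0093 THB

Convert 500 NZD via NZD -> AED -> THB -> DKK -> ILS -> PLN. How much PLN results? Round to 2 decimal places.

1222.61

500 NZD × 2.4149 = 1207.45 AED
1207.45 AED × 9.5923 = 11582.222635 THB
11582.222635 THB × 0.15872 = 1838.3303766272 DKK
1838.3303766272 DKK × 0.4944 = 908.87053820448768 ILS
908.87053820448768 ILS × 1.3452 = 1222.612647992676827136 PLN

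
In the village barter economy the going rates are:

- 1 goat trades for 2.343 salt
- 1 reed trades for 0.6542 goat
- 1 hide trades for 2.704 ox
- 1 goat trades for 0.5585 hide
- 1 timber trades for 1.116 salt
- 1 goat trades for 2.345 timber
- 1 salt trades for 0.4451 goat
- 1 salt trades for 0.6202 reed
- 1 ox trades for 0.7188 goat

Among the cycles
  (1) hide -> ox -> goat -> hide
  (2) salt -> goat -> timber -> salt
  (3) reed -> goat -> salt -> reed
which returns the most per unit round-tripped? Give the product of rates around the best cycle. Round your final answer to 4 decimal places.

(1) 2.704 × 0.7188 × 0.5585 = 1.08552
(2) 0.4451 × 2.345 × 1.116 = 1.16484
(3) 0.6542 × 2.343 × 0.6202 = 0.95064
Highest is cycle (2) at 1.1648 (>1, arbitrage).

1.1648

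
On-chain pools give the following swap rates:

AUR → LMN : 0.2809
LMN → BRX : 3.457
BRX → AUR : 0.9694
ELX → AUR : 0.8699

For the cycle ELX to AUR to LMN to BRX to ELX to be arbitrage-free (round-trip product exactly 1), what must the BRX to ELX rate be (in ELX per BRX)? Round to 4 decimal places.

Known legs of the cycle: 0.8699 × 0.2809 × 3.457 = 0.84473492387
For no arbitrage the full-cycle product must be 1, so the missing rate is 1 / 0.84473492387 ≈ 1.183803.

1.1838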